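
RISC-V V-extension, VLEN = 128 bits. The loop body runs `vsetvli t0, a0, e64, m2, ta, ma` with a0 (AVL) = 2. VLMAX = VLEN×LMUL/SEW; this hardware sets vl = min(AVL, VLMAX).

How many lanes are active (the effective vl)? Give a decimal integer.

vl = 2

lanes per group: 128·2/64 = 4
vl ← min(2, 4) = 2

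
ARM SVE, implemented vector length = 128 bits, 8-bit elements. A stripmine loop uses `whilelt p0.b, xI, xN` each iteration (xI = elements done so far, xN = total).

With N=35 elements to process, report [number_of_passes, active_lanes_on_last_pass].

[iterations, last_vl] = [3, 3]

128-bit reg / 8-bit elem → 16 lanes
35 elements at 16/iter → 3 passes, remainder 3 on the last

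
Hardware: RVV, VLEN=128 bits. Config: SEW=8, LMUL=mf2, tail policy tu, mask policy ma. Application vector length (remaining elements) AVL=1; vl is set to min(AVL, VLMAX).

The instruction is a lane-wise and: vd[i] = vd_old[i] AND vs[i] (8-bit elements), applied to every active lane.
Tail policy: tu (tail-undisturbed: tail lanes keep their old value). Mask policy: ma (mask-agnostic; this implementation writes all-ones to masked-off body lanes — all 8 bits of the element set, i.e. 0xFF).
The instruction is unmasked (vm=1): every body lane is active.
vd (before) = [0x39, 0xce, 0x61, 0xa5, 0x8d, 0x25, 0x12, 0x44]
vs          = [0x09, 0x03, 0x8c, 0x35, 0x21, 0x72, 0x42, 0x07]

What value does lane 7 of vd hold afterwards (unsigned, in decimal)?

VLMAX = (128 × 1/2) / 8 = 8 lanes
AVL=1 ≤ VLMAX=8, so vl = 1
lane  0: and(0x39,0x09) ⇒ 0x09
lane  1: tail/keep ⇒ 0xce
lane  2: tail/keep ⇒ 0x61
lane  3: tail/keep ⇒ 0xa5
lane  4: tail/keep ⇒ 0x8d
lane  5: tail/keep ⇒ 0x25
lane  6: tail/keep ⇒ 0x12
lane  7: tail/keep ⇒ 0x44

vd[7] = 68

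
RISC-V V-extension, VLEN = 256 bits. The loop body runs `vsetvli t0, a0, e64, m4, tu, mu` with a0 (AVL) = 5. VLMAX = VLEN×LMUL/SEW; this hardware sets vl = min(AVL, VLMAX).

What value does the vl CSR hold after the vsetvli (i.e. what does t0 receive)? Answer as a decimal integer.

VLMAX = VLEN×LMUL/SEW = 256×4/64 = 16
vl ← min(5, 16) = 5

vl = 5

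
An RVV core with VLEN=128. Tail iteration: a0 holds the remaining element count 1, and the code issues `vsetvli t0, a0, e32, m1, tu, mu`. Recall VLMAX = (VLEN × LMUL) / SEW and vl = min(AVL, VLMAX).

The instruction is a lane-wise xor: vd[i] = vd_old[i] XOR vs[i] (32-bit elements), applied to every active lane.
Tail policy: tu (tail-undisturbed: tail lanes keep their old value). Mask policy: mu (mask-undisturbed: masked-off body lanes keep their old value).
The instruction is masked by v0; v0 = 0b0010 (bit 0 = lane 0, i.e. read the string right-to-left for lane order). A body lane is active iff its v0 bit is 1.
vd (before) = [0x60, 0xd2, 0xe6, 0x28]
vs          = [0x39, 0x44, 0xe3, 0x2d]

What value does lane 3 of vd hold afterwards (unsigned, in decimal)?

VLMAX = (128 × 1) / 32 = 4 lanes
AVL=1 ≤ VLMAX=4, so vl = 1
[0] mask-off/keep = 0x60
[1] tail/keep = 0xd2
[2] tail/keep = 0xe6
[3] tail/keep = 0x28

vd[3] = 40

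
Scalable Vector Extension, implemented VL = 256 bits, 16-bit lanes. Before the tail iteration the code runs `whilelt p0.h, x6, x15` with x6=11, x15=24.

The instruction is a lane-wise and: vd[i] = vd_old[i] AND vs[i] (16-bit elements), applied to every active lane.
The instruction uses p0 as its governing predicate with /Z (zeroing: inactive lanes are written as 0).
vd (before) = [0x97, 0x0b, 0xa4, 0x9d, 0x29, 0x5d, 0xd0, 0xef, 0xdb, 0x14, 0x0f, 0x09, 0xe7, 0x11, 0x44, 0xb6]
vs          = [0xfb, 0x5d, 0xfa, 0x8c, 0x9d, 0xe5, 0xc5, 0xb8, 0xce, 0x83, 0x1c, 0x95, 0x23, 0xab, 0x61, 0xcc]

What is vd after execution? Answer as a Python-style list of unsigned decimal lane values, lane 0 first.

vd = [147, 9, 160, 140, 9, 69, 192, 168, 202, 0, 12, 1, 35, 0, 0, 0]

lane count: 256 div 16 = 16
active while 11+j < 24, i.e. j ∈ [0,13) capped at 16 ⇒ 13
vd[0] and(0x97,0xfb) -> 0x93
vd[1] and(0x0b,0x5d) -> 0x09
vd[2] and(0xa4,0xfa) -> 0xa0
vd[3] and(0x9d,0x8c) -> 0x8c
vd[4] and(0x29,0x9d) -> 0x09
vd[5] and(0x5d,0xe5) -> 0x45
vd[6] and(0xd0,0xc5) -> 0xc0
vd[7] and(0xef,0xb8) -> 0xa8
vd[8] and(0xdb,0xce) -> 0xca
vd[9] and(0x14,0x83) -> 0x00
vd[10] and(0x0f,0x1c) -> 0x0c
vd[11] and(0x09,0x95) -> 0x01
vd[12] and(0xe7,0x23) -> 0x23
vd[13] tail/zero -> 0x00
vd[14] tail/zero -> 0x00
vd[15] tail/zero -> 0x00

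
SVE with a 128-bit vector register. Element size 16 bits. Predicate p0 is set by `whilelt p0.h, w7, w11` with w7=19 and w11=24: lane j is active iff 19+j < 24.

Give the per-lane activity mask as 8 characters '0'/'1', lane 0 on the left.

register lanes = 128/16 = 8
whilelt: lane j active iff 19+j < 24 → j < 5 → 5 active
bits (lane 0 leftmost): 11111000

predicate = 11111000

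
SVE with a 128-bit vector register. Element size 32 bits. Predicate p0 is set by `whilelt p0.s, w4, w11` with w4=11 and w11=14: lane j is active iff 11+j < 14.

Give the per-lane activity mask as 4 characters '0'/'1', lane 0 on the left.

128-bit reg / 32-bit elem → 4 lanes
active while 11+j < 14, i.e. j ∈ [0,3) capped at 4 ⇒ 3
bits (lane 0 leftmost): 1110

predicate = 1110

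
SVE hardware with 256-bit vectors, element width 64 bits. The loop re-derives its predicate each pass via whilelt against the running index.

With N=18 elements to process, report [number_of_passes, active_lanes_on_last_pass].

[iterations, last_vl] = [5, 2]

lane count: 256 div 64 = 4
iterations = ceil(18/4) = 5; final-pass vl = 2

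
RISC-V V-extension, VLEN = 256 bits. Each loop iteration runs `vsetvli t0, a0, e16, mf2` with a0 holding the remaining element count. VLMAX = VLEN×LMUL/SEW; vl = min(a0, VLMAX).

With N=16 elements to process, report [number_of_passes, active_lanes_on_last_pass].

[iterations, last_vl] = [2, 8]

VLMAX = VLEN×LMUL/SEW = 256×1/2/16 = 8
iterations = ceil(16/8) = 2; final-pass vl = 8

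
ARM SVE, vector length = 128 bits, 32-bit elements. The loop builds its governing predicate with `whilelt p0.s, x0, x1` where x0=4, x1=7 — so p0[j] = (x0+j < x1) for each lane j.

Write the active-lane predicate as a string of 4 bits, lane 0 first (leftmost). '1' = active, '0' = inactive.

predicate = 1110

128-bit reg / 32-bit elem → 4 lanes
active while 4+j < 7, i.e. j ∈ [0,3) capped at 4 ⇒ 3
bits (lane 0 leftmost): 1110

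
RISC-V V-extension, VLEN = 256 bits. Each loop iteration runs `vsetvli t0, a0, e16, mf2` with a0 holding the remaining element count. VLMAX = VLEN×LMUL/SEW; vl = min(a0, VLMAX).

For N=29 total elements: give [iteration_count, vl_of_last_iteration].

VLMAX = VLEN×LMUL/SEW = 256×1/2/16 = 8
iterations = ceil(29/8) = 4; final-pass vl = 5

[iterations, last_vl] = [4, 5]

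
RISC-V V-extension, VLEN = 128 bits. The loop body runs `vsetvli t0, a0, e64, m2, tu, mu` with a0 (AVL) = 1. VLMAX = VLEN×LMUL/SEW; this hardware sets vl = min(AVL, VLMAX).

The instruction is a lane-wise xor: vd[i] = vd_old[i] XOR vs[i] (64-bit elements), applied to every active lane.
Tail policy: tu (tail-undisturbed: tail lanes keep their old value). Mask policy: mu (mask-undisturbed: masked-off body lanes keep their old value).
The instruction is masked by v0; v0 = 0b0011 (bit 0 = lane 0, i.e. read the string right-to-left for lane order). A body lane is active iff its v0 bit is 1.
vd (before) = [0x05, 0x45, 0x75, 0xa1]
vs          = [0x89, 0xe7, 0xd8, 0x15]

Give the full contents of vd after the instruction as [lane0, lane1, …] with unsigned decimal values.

vd = [140, 69, 117, 161]

VLMAX = (128 × 2) / 64 = 4 lanes
vl ← min(1, 4) = 1
lane  0: xor(0x05,0x89) ⇒ 0x8c
lane  1: tail/keep ⇒ 0x45
lane  2: tail/keep ⇒ 0x75
lane  3: tail/keep ⇒ 0xa1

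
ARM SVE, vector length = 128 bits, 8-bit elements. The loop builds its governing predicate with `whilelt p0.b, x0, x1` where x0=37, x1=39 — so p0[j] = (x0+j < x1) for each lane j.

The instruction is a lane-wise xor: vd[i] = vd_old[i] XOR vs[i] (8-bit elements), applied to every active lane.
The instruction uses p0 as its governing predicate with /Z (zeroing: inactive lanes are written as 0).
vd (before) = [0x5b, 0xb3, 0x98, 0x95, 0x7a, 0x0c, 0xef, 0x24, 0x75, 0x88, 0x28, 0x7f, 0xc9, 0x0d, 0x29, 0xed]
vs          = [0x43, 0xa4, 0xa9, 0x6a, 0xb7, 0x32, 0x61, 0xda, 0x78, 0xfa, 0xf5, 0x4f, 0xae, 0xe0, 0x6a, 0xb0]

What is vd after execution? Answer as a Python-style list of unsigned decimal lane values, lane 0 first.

register lanes = 128/8 = 16
p0[j] = (37+j < 39); true for j=0..1 → 2 lanes set
[0] xor(0x5b,0x43) = 0x18
[1] xor(0xb3,0xa4) = 0x17
[2] tail/zero = 0x00
[3] tail/zero = 0x00
[4] tail/zero = 0x00
[5] tail/zero = 0x00
[6] tail/zero = 0x00
[7] tail/zero = 0x00
[8] tail/zero = 0x00
[9] tail/zero = 0x00
[10] tail/zero = 0x00
[11] tail/zero = 0x00
[12] tail/zero = 0x00
[13] tail/zero = 0x00
[14] tail/zero = 0x00
[15] tail/zero = 0x00

vd = [24, 23, 0, 0, 0, 0, 0, 0, 0, 0, 0, 0, 0, 0, 0, 0]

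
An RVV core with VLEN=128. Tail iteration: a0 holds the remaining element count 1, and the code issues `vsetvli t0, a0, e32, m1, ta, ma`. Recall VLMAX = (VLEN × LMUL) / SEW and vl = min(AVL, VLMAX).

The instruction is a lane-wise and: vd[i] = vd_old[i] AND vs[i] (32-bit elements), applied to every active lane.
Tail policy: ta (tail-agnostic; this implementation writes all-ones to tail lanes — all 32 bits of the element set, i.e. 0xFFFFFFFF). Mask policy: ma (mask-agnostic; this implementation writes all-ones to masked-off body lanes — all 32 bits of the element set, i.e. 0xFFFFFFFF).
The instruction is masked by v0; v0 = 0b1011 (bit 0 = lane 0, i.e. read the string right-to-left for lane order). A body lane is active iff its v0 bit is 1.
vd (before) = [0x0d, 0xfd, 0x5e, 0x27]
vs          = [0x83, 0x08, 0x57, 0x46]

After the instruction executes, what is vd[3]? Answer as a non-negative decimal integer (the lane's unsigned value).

vd[3] = 4294967295

lanes per group: 128·1/32 = 4
vl ← min(1, 4) = 1
  i=0: and(0x0d,0x83) → 1
  i=1: tail/ones → 4294967295
  i=2: tail/ones → 4294967295
  i=3: tail/ones → 4294967295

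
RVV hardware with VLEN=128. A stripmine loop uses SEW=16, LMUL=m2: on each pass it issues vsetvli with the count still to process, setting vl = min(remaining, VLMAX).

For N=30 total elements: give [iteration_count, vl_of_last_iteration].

[iterations, last_vl] = [2, 14]

VLMAX = VLEN×LMUL/SEW = 128×2/16 = 16
N=30: ⌈30/16⌉ = 2 iters; last vl = 30 − 1×16 = 14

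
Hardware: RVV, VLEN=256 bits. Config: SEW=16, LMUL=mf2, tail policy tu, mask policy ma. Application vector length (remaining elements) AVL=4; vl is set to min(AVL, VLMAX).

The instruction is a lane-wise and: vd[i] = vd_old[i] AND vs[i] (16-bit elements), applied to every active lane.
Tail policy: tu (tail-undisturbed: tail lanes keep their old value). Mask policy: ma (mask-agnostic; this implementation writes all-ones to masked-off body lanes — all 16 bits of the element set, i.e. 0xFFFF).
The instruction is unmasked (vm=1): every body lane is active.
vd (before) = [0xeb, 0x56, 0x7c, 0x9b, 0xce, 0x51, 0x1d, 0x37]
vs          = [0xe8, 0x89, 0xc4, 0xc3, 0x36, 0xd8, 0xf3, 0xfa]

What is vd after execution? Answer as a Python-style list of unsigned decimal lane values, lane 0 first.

VLMAX = VLEN×LMUL/SEW = 256×1/2/16 = 8
vl = min(AVL, VLMAX) = min(4, 8) = 4
  i=0: and(0xeb,0xe8) → 232
  i=1: and(0x56,0x89) → 0
  i=2: and(0x7c,0xc4) → 68
  i=3: and(0x9b,0xc3) → 131
  i=4: tail/keep → 206
  i=5: tail/keep → 81
  i=6: tail/keep → 29
  i=7: tail/keep → 55

vd = [232, 0, 68, 131, 206, 81, 29, 55]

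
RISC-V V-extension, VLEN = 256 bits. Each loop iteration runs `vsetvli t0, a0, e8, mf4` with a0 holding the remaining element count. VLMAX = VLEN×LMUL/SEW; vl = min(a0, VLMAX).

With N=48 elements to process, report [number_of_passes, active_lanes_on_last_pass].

[iterations, last_vl] = [6, 8]

lanes per group: 256·1/4/8 = 8
48 elements at 8/iter → 6 passes, remainder 8 on the last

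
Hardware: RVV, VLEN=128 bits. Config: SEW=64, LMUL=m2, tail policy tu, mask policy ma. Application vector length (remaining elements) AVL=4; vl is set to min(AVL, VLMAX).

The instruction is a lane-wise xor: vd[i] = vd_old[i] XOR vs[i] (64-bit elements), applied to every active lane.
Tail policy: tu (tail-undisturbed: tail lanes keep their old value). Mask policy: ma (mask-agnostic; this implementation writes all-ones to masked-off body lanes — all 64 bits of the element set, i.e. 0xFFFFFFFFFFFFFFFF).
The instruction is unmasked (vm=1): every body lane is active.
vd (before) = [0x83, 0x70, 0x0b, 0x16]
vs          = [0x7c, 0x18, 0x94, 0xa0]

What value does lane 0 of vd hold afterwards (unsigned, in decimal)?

VLMAX = VLEN×LMUL/SEW = 128×2/64 = 4
AVL=4 ≤ VLMAX=4, so vl = 4
lane  0: xor(0x83,0x7c) ⇒ 0xff
lane  1: xor(0x70,0x18) ⇒ 0x68
lane  2: xor(0x0b,0x94) ⇒ 0x9f
lane  3: xor(0x16,0xa0) ⇒ 0xb6

vd[0] = 255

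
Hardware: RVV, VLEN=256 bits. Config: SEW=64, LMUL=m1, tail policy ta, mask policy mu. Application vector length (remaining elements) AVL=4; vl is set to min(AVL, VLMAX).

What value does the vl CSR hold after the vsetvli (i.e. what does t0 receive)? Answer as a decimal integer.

VLMAX = (256 × 1) / 64 = 4 lanes
AVL=4 ≤ VLMAX=4, so vl = 4

vl = 4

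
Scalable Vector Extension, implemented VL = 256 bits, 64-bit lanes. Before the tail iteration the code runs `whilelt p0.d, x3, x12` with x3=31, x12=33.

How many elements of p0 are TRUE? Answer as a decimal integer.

register lanes = 256/64 = 4
whilelt: lane j active iff 31+j < 33 → j < 2 → 2 active

vl = 2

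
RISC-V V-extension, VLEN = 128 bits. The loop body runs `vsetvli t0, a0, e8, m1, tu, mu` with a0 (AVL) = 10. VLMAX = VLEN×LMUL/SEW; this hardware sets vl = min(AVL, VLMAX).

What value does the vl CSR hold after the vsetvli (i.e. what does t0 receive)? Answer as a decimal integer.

VLMAX = VLEN×LMUL/SEW = 128×1/8 = 16
AVL=10 ≤ VLMAX=16, so vl = 10

vl = 10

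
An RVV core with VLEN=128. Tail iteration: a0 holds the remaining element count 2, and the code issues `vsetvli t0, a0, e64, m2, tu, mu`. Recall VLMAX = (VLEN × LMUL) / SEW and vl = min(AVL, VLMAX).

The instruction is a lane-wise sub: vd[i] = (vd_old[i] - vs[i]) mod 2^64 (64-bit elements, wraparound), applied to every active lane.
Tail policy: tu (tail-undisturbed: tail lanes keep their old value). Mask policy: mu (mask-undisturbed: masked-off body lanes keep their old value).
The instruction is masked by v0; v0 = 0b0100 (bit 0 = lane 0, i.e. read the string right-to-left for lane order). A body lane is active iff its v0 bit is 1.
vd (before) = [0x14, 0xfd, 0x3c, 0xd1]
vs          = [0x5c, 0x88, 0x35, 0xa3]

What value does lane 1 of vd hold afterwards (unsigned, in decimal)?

lanes per group: 128·2/64 = 4
vl = min(AVL, VLMAX) = min(2, 4) = 2
lane  0: mask-off/keep ⇒ 0x14
lane  1: mask-off/keep ⇒ 0xfd
lane  2: tail/keep ⇒ 0x3c
lane  3: tail/keep ⇒ 0xd1

vd[1] = 253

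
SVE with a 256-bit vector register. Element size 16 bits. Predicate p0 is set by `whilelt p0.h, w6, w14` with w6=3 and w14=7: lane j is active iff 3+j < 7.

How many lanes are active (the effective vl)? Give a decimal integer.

register lanes = 256/16 = 16
whilelt: lane j active iff 3+j < 7 → j < 4 → 4 active

vl = 4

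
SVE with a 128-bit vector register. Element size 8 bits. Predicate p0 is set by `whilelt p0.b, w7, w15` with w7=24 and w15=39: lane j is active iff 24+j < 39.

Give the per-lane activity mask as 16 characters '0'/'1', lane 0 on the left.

lane count: 128 div 8 = 16
whilelt: lane j active iff 24+j < 39 → j < 15 → 15 active
bits (lane 0 leftmost): 1111111111111110

predicate = 1111111111111110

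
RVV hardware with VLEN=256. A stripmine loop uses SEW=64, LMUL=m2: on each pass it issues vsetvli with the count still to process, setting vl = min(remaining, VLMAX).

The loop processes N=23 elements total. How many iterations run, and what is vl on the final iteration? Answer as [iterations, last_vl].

lanes per group: 256·2/64 = 8
N=23: ⌈23/8⌉ = 3 iters; last vl = 23 − 2×8 = 7

[iterations, last_vl] = [3, 7]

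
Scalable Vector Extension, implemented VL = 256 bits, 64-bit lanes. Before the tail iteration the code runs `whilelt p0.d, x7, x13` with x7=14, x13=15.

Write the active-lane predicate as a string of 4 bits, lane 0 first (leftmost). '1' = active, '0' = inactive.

register lanes = 256/64 = 4
p0[j] = (14+j < 15); true for j=0..0 → 1 lanes set
bits (lane 0 leftmost): 1000

predicate = 1000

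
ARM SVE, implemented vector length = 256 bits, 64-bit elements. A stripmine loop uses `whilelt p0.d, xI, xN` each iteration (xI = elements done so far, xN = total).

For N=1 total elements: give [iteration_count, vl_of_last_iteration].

256-bit reg / 64-bit elem → 4 lanes
iterations = ceil(1/4) = 1; final-pass vl = 1

[iterations, last_vl] = [1, 1]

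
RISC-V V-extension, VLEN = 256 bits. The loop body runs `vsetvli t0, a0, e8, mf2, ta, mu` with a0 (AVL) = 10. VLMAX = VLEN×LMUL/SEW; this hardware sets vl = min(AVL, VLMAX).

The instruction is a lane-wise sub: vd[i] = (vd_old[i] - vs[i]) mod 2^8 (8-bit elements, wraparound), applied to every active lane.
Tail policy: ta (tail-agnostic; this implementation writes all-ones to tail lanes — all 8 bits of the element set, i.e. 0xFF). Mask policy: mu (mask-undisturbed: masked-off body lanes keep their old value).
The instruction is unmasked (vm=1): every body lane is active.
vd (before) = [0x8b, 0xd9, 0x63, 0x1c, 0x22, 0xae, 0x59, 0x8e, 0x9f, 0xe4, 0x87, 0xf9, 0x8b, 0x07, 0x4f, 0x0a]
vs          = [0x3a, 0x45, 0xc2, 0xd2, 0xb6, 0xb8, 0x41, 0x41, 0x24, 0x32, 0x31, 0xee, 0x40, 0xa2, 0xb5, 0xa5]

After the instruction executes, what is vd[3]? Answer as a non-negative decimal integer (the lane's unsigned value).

VLMAX = (256 × 1/2) / 8 = 16 lanes
vl = min(AVL, VLMAX) = min(10, 16) = 10
vd[0] sub(0x8b,0x3a) -> 0x51
vd[1] sub(0xd9,0x45) -> 0x94
vd[2] sub(0x63,0xc2) -> 0xa1
vd[3] sub(0x1c,0xd2) -> 0x4a
vd[4] sub(0x22,0xb6) -> 0x6c
vd[5] sub(0xae,0xb8) -> 0xf6
vd[6] sub(0x59,0x41) -> 0x18
vd[7] sub(0x8e,0x41) -> 0x4d
vd[8] sub(0x9f,0x24) -> 0x7b
vd[9] sub(0xe4,0x32) -> 0xb2
vd[10] tail/ones -> 0xff
vd[11] tail/ones -> 0xff
vd[12] tail/ones -> 0xff
vd[13] tail/ones -> 0xff
vd[14] tail/ones -> 0xff
vd[15] tail/ones -> 0xff

vd[3] = 74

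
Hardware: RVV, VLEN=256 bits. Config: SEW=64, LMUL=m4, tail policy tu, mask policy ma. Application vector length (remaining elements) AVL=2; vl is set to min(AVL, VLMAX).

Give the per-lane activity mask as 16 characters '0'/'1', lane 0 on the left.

predicate = 1100000000000000

lanes per group: 256·4/64 = 16
vl ← min(2, 16) = 2
bits (lane 0 leftmost): 1100000000000000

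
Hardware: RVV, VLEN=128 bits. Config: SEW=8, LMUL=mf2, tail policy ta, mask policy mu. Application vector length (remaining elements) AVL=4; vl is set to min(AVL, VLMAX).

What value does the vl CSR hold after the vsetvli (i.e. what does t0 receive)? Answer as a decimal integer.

vl = 4

lanes per group: 128·1/2/8 = 8
AVL=4 ≤ VLMAX=8, so vl = 4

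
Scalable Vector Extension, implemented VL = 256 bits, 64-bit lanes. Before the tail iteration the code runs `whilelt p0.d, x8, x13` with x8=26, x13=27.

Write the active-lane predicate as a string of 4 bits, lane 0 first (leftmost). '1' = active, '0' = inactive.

256-bit reg / 64-bit elem → 4 lanes
p0[j] = (26+j < 27); true for j=0..0 → 1 lanes set
bits (lane 0 leftmost): 1000

predicate = 1000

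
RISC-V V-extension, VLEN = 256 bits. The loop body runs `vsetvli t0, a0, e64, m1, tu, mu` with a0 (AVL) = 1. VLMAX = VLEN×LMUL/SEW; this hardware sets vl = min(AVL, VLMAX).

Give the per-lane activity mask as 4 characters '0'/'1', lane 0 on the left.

predicate = 1000

lanes per group: 256·1/64 = 4
vl ← min(1, 4) = 1
bits (lane 0 leftmost): 1000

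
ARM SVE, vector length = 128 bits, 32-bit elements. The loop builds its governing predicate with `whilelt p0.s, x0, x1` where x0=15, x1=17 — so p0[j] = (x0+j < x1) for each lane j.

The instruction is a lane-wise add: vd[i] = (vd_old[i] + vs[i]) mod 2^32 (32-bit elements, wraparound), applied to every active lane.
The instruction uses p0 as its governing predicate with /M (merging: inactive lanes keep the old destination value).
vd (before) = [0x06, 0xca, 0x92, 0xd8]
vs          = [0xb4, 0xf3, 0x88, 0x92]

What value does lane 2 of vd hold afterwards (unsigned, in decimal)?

vd[2] = 146

lane count: 128 div 32 = 4
active while 15+j < 17, i.e. j ∈ [0,2) capped at 4 ⇒ 2
lane  0: add(0x06,0xb4) ⇒ 0xba
lane  1: add(0xca,0xf3) ⇒ 0x1bd
lane  2: tail/keep ⇒ 0x92
lane  3: tail/keep ⇒ 0xd8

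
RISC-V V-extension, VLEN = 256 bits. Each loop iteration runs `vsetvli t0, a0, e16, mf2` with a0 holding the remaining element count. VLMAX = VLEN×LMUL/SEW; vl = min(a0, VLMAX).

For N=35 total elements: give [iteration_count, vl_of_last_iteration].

VLMAX = VLEN×LMUL/SEW = 256×1/2/16 = 8
iterations = ceil(35/8) = 5; final-pass vl = 3

[iterations, last_vl] = [5, 3]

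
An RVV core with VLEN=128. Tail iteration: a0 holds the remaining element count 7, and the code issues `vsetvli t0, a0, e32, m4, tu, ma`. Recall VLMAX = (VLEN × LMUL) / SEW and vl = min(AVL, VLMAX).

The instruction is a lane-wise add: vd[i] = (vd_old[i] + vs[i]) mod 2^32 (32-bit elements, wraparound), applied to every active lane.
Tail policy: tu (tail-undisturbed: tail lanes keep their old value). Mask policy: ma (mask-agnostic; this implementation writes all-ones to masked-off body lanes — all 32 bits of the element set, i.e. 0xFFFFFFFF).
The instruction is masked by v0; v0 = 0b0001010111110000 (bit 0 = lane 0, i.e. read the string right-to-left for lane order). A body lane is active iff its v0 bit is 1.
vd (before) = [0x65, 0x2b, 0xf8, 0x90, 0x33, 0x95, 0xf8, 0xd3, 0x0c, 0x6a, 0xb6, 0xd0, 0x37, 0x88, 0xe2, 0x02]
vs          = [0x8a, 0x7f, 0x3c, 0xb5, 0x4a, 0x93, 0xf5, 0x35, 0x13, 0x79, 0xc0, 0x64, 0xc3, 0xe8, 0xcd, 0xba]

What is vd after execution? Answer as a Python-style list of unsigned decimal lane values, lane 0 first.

VLMAX = VLEN×LMUL/SEW = 128×4/32 = 16
vl ← min(7, 16) = 7
lane  0: mask-off/ones ⇒ 0xffffffff
lane  1: mask-off/ones ⇒ 0xffffffff
lane  2: mask-off/ones ⇒ 0xffffffff
lane  3: mask-off/ones ⇒ 0xffffffff
lane  4: add(0x33,0x4a) ⇒ 0x7d
lane  5: add(0x95,0x93) ⇒ 0x128
lane  6: add(0xf8,0xf5) ⇒ 0x1ed
lane  7: tail/keep ⇒ 0xd3
lane  8: tail/keep ⇒ 0x0c
lane  9: tail/keep ⇒ 0x6a
lane 10: tail/keep ⇒ 0xb6
lane 11: tail/keep ⇒ 0xd0
lane 12: tail/keep ⇒ 0x37
lane 13: tail/keep ⇒ 0x88
lane 14: tail/keep ⇒ 0xe2
lane 15: tail/keep ⇒ 0x02

vd = [4294967295, 4294967295, 4294967295, 4294967295, 125, 296, 493, 211, 12, 106, 182, 208, 55, 136, 226, 2]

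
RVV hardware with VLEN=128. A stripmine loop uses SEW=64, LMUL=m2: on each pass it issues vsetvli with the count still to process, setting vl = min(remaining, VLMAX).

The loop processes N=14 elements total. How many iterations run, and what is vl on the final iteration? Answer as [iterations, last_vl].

lanes per group: 128·2/64 = 4
N=14: ⌈14/4⌉ = 4 iters; last vl = 14 − 3×4 = 2

[iterations, last_vl] = [4, 2]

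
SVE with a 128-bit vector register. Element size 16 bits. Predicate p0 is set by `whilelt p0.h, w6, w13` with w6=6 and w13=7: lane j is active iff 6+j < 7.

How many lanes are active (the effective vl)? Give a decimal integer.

128-bit reg / 16-bit elem → 8 lanes
p0[j] = (6+j < 7); true for j=0..0 → 1 lanes set

vl = 1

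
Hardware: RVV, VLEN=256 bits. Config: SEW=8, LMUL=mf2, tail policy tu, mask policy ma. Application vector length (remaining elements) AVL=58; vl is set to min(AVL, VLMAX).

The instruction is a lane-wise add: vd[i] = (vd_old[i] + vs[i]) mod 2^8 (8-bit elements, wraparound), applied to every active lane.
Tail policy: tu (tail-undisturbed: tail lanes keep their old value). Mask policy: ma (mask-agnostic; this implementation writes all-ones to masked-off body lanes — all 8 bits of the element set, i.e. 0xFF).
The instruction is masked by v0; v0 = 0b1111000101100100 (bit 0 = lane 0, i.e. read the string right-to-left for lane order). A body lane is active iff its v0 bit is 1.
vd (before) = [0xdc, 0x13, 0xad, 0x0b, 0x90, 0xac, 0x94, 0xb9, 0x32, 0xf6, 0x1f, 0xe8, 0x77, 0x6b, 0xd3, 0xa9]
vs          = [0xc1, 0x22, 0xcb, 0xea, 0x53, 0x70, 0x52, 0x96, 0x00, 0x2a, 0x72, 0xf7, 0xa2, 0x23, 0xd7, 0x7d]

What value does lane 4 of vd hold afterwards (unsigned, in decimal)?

vd[4] = 255

lanes per group: 256·1/2/8 = 16
vl = min(AVL, VLMAX) = min(58, 16) = 16
[0] mask-off/ones = 0xff
[1] mask-off/ones = 0xff
[2] add(0xad,0xcb) = 0x78
[3] mask-off/ones = 0xff
[4] mask-off/ones = 0xff
[5] add(0xac,0x70) = 0x1c
[6] add(0x94,0x52) = 0xe6
[7] mask-off/ones = 0xff
[8] add(0x32,0x00) = 0x32
[9] mask-off/ones = 0xff
[10] mask-off/ones = 0xff
[11] mask-off/ones = 0xff
[12] add(0x77,0xa2) = 0x19
[13] add(0x6b,0x23) = 0x8e
[14] add(0xd3,0xd7) = 0xaa
[15] add(0xa9,0x7d) = 0x26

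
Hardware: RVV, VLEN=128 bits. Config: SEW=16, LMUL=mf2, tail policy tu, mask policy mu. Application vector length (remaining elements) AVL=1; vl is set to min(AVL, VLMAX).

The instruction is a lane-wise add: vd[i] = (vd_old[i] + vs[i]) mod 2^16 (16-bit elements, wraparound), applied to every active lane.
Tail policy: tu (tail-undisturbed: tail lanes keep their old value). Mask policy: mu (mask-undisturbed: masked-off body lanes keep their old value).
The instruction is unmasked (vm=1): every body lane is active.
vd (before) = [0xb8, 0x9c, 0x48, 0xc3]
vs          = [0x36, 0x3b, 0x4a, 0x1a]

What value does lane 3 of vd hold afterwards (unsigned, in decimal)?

vd[3] = 195

lanes per group: 128·1/2/16 = 4
vl = min(AVL, VLMAX) = min(1, 4) = 1
[0] add(0xb8,0x36) = 0xee
[1] tail/keep = 0x9c
[2] tail/keep = 0x48
[3] tail/keep = 0xc3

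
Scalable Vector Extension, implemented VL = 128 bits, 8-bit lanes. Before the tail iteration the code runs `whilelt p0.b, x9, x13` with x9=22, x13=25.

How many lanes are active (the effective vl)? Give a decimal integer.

vl = 3

128-bit reg / 8-bit elem → 16 lanes
whilelt: lane j active iff 22+j < 25 → j < 3 → 3 active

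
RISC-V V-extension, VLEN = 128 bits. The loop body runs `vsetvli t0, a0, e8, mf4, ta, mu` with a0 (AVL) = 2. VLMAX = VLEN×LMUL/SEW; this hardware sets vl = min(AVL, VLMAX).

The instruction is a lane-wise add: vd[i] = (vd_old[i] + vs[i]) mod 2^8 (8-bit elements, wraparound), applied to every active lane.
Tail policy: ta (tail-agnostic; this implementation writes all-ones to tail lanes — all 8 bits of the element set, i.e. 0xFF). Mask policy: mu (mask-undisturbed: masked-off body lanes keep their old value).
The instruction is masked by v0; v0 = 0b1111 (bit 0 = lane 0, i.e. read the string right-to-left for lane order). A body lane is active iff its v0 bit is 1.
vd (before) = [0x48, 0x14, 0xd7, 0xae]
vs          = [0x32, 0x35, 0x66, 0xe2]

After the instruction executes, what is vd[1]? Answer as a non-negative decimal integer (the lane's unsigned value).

vd[1] = 73

VLMAX = (128 × 1/4) / 8 = 4 lanes
AVL=2 ≤ VLMAX=4, so vl = 2
  i=0: add(0x48,0x32) → 122
  i=1: add(0x14,0x35) → 73
  i=2: tail/ones → 255
  i=3: tail/ones → 255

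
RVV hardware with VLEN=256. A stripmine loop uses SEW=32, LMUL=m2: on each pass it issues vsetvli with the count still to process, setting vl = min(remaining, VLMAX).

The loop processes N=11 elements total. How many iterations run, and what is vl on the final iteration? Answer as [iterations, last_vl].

[iterations, last_vl] = [1, 11]

VLMAX = VLEN×LMUL/SEW = 256×2/32 = 16
N=11: ⌈11/16⌉ = 1 iters; last vl = 11 − 0×16 = 11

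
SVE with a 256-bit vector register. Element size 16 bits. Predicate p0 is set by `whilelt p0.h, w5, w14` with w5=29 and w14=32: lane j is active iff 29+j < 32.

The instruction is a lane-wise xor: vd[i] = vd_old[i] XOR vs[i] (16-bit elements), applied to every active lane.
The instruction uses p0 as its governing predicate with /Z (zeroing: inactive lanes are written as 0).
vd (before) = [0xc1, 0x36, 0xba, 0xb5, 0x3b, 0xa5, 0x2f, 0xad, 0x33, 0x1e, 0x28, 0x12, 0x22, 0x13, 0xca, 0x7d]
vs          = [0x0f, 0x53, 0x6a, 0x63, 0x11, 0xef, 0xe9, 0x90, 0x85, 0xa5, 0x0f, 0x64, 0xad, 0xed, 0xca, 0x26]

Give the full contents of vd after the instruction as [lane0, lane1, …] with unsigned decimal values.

256-bit reg / 16-bit elem → 16 lanes
p0[j] = (29+j < 32); true for j=0..2 → 3 lanes set
[0] xor(0xc1,0x0f) = 0xce
[1] xor(0x36,0x53) = 0x65
[2] xor(0xba,0x6a) = 0xd0
[3] tail/zero = 0x00
[4] tail/zero = 0x00
[5] tail/zero = 0x00
[6] tail/zero = 0x00
[7] tail/zero = 0x00
[8] tail/zero = 0x00
[9] tail/zero = 0x00
[10] tail/zero = 0x00
[11] tail/zero = 0x00
[12] tail/zero = 0x00
[13] tail/zero = 0x00
[14] tail/zero = 0x00
[15] tail/zero = 0x00

vd = [206, 101, 208, 0, 0, 0, 0, 0, 0, 0, 0, 0, 0, 0, 0, 0]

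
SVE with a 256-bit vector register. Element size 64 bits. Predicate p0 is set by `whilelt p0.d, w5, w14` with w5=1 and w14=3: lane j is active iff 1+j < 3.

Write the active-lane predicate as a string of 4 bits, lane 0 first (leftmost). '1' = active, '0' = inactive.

predicate = 1100

lane count: 256 div 64 = 4
active while 1+j < 3, i.e. j ∈ [0,2) capped at 4 ⇒ 2
bits (lane 0 leftmost): 1100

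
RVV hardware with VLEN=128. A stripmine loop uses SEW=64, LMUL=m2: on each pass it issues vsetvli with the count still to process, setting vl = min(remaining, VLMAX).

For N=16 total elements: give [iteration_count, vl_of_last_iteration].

VLMAX = VLEN×LMUL/SEW = 128×2/64 = 4
16 elements at 4/iter → 4 passes, remainder 4 on the last

[iterations, last_vl] = [4, 4]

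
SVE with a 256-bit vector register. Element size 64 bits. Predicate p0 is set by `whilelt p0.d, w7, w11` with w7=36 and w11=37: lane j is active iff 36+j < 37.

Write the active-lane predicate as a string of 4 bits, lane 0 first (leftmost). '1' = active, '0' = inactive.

predicate = 1000

register lanes = 256/64 = 4
whilelt: lane j active iff 36+j < 37 → j < 1 → 1 active
bits (lane 0 leftmost): 1000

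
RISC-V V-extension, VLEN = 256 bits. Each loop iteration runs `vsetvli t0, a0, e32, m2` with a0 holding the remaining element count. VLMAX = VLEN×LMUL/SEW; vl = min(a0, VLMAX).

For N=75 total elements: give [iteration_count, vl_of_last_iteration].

[iterations, last_vl] = [5, 11]

VLMAX = VLEN×LMUL/SEW = 256×2/32 = 16
N=75: ⌈75/16⌉ = 5 iters; last vl = 75 − 4×16 = 11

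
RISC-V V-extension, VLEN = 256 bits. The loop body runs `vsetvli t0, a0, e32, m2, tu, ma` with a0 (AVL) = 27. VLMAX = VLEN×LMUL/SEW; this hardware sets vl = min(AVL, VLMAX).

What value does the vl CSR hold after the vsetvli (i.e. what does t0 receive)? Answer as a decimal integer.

VLMAX = (256 × 2) / 32 = 16 lanes
vl ← min(27, 16) = 16

vl = 16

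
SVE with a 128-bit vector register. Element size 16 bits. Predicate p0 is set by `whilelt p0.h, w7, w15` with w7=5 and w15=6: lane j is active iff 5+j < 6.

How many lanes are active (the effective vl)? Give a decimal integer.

vl = 1

lane count: 128 div 16 = 8
p0[j] = (5+j < 6); true for j=0..0 → 1 lanes set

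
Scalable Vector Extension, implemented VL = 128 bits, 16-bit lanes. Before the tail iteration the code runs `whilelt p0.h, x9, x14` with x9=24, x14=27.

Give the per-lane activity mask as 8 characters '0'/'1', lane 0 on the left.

register lanes = 128/16 = 8
active while 24+j < 27, i.e. j ∈ [0,3) capped at 8 ⇒ 3
bits (lane 0 leftmost): 11100000

predicate = 11100000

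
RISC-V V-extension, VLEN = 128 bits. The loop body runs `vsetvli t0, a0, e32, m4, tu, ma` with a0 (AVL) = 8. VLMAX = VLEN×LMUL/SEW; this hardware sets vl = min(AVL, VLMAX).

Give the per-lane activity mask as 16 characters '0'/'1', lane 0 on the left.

predicate = 1111111100000000

lanes per group: 128·4/32 = 16
AVL=8 ≤ VLMAX=16, so vl = 8
bits (lane 0 leftmost): 1111111100000000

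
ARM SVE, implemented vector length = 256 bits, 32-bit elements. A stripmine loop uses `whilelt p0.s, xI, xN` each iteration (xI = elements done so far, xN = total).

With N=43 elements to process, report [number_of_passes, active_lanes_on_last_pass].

[iterations, last_vl] = [6, 3]

lane count: 256 div 32 = 8
43 elements at 8/iter → 6 passes, remainder 3 on the last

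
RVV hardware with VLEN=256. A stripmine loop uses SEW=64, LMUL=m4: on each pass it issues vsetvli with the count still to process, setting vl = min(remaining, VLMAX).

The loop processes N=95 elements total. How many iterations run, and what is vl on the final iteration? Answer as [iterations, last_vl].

lanes per group: 256·4/64 = 16
N=95: ⌈95/16⌉ = 6 iters; last vl = 95 − 5×16 = 15

[iterations, last_vl] = [6, 15]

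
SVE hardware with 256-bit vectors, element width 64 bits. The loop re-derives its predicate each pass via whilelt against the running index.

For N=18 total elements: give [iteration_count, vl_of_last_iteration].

[iterations, last_vl] = [5, 2]

lane count: 256 div 64 = 4
N=18: ⌈18/4⌉ = 5 iters; last vl = 18 − 4×4 = 2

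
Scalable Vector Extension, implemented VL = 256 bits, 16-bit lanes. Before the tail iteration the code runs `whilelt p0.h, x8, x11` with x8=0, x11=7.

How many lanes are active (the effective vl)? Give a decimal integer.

register lanes = 256/16 = 16
whilelt: lane j active iff 0+j < 7 → j < 7 → 7 active

vl = 7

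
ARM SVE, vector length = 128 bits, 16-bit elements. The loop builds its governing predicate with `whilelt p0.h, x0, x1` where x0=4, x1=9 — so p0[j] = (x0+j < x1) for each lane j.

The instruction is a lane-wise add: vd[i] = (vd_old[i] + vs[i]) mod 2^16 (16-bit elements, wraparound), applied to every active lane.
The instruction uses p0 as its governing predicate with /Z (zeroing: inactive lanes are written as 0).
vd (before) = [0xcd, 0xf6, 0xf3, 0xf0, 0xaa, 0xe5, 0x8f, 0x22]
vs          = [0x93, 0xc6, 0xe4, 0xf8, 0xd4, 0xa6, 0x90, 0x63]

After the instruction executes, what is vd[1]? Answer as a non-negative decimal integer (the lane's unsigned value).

vd[1] = 444

lane count: 128 div 16 = 8
active while 4+j < 9, i.e. j ∈ [0,5) capped at 8 ⇒ 5
lane  0: add(0xcd,0x93) ⇒ 0x160
lane  1: add(0xf6,0xc6) ⇒ 0x1bc
lane  2: add(0xf3,0xe4) ⇒ 0x1d7
lane  3: add(0xf0,0xf8) ⇒ 0x1e8
lane  4: add(0xaa,0xd4) ⇒ 0x17e
lane  5: tail/zero ⇒ 0x00
lane  6: tail/zero ⇒ 0x00
lane  7: tail/zero ⇒ 0x00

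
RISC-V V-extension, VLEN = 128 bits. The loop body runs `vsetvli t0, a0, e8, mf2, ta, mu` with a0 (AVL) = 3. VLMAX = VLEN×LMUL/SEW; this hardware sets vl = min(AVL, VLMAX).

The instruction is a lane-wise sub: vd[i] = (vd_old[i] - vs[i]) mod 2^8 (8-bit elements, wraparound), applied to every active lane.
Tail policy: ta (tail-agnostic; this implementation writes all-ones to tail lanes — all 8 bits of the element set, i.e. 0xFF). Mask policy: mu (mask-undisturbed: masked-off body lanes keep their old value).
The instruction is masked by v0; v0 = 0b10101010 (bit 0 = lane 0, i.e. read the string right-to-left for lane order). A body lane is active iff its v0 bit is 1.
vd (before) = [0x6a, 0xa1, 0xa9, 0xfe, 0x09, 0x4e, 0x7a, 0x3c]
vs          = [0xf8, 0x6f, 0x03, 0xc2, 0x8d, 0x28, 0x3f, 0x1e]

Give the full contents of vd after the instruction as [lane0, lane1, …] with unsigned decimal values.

vd = [106, 50, 169, 255, 255, 255, 255, 255]

lanes per group: 128·1/2/8 = 8
vl ← min(3, 8) = 3
lane  0: mask-off/keep ⇒ 0x6a
lane  1: sub(0xa1,0x6f) ⇒ 0x32
lane  2: mask-off/keep ⇒ 0xa9
lane  3: tail/ones ⇒ 0xff
lane  4: tail/ones ⇒ 0xff
lane  5: tail/ones ⇒ 0xff
lane  6: tail/ones ⇒ 0xff
lane  7: tail/ones ⇒ 0xff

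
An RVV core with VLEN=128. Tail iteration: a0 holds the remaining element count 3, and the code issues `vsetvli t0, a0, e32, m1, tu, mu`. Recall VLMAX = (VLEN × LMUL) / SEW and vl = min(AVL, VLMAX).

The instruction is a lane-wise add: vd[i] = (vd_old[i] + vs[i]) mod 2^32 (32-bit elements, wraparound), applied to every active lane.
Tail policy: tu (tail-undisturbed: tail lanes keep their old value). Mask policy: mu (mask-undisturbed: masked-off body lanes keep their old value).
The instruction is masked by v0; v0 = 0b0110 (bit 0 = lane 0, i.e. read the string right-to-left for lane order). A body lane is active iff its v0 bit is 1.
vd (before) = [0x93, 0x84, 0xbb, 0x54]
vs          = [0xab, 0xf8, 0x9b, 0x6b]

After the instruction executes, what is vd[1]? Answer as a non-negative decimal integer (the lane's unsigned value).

vd[1] = 380

VLMAX = VLEN×LMUL/SEW = 128×1/32 = 4
vl ← min(3, 4) = 3
[0] mask-off/keep = 0x93
[1] add(0x84,0xf8) = 0x17c
[2] add(0xbb,0x9b) = 0x156
[3] tail/keep = 0x54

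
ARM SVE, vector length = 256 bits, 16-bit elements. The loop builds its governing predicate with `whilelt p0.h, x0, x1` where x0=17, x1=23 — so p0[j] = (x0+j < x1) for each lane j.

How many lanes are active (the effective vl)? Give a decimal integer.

vl = 6

lane count: 256 div 16 = 16
whilelt: lane j active iff 17+j < 23 → j < 6 → 6 active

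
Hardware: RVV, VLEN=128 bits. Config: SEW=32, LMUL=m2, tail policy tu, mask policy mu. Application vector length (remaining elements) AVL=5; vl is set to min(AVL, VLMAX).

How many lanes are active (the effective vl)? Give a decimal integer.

vl = 5

VLMAX = (128 × 2) / 32 = 8 lanes
AVL=5 ≤ VLMAX=8, so vl = 5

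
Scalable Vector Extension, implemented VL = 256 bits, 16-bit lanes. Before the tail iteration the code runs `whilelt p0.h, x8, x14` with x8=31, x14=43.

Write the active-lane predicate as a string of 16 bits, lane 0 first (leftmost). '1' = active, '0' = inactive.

register lanes = 256/16 = 16
p0[j] = (31+j < 43); true for j=0..11 → 12 lanes set
bits (lane 0 leftmost): 1111111111110000

predicate = 1111111111110000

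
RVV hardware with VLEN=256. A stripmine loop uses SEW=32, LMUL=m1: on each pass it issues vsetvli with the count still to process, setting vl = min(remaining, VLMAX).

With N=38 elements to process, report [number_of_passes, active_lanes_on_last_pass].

[iterations, last_vl] = [5, 6]

lanes per group: 256·1/32 = 8
N=38: ⌈38/8⌉ = 5 iters; last vl = 38 − 4×8 = 6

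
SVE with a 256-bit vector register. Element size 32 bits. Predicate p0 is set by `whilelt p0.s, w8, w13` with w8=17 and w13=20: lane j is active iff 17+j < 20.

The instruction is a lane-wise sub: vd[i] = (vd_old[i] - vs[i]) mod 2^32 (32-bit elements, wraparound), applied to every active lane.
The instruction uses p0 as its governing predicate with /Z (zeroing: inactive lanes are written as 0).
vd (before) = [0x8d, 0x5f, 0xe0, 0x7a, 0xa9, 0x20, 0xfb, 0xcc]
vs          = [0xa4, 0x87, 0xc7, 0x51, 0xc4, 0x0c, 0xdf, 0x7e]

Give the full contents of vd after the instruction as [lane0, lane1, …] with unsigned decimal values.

vd = [4294967273, 4294967256, 25, 0, 0, 0, 0, 0]

register lanes = 256/32 = 8
p0[j] = (17+j < 20); true for j=0..2 → 3 lanes set
[0] sub(0x8d,0xa4) = 0xffffffe9
[1] sub(0x5f,0x87) = 0xffffffd8
[2] sub(0xe0,0xc7) = 0x19
[3] tail/zero = 0x00
[4] tail/zero = 0x00
[5] tail/zero = 0x00
[6] tail/zero = 0x00
[7] tail/zero = 0x00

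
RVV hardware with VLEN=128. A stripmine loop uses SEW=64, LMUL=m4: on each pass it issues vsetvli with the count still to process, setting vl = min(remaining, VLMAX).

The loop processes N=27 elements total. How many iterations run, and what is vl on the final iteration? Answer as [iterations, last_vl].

lanes per group: 128·4/64 = 8
iterations = ceil(27/8) = 4; final-pass vl = 3

[iterations, last_vl] = [4, 3]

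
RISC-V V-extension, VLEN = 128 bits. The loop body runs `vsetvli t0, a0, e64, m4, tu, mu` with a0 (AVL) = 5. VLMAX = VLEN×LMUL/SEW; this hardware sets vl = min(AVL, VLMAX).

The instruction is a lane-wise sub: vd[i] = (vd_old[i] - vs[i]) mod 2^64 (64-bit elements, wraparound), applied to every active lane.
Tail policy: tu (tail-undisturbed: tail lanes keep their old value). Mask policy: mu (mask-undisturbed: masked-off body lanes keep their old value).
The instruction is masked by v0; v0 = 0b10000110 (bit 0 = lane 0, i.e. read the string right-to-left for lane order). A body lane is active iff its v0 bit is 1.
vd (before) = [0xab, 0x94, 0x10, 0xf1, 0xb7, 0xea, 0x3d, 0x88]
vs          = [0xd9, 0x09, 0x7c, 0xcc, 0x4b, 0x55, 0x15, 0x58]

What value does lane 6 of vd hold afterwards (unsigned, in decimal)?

vd[6] = 61

lanes per group: 128·4/64 = 8
AVL=5 ≤ VLMAX=8, so vl = 5
vd[0] mask-off/keep -> 0xab
vd[1] sub(0x94,0x09) -> 0x8b
vd[2] sub(0x10,0x7c) -> 0xffffffffffffff94
vd[3] mask-off/keep -> 0xf1
vd[4] mask-off/keep -> 0xb7
vd[5] tail/keep -> 0xea
vd[6] tail/keep -> 0x3d
vd[7] tail/keep -> 0x88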